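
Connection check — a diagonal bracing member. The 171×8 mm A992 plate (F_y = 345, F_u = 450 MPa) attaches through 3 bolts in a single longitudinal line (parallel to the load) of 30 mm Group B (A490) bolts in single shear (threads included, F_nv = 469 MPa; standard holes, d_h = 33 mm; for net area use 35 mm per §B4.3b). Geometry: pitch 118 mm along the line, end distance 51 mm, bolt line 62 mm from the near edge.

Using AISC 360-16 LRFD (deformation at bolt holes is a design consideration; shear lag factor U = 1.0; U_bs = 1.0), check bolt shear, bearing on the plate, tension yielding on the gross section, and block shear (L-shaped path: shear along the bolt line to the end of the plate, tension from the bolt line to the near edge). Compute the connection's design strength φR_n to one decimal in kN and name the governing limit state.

Bolt shear: A_b = π(30)²/4 = 706.86 mm². φR_n = 0.75 × 469 × 706.86 × 3 × 1 = 745.9 kN.
Bearing (8 mm plate, F_u = 450 MPa): end bolts L_c = 51 − 33/2 = 34.5, R_n = min(1.2×34.5×8×450, 2.4×30×8×450) = 149.04 kN/bolt; interior L_c = 118 − 33 = 85, R_n = 259.2 kN/bolt. φR_n = 0.75 × (1×149.04 + 2×259.2) = 500.6 kN.
Tension yield (gross): A_g = 171×8 = 1368 mm². φR_n = 0.90 × 345 × 1368 = 424.8 kN.
Block shear: shear path 1×[51+2×118] = 1×287 mm, A_gv = 2296, A_nv = 1×(287 − 2.5×35)×8 = 1596 mm²; tension to near edge: (62 − 0.5×35)×8 = 356 mm². R_n = min(0.6×450×1596, 0.6×345×2296) + 1.0×450×356 = min(430.92, 475.27) + 160.2 = 591.12 kN. φR_n = 0.75 × 591.12 = 443.3 kN.
Governing: min(745.9, 500.6, 424.8, 443.3) = 424.8 kN → gross-section yield.

424.8 kN (gross-section yield governs)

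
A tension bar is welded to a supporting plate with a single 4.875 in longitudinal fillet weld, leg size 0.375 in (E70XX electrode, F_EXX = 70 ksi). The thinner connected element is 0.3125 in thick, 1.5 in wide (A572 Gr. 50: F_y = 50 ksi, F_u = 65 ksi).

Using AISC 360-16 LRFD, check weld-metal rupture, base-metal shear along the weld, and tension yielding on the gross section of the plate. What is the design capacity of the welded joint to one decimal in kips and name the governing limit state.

Weld metal: throat = 0.707×0.375 = 0.26513 in, L = 4.875 in. φR_n = 0.75 × 0.6 × 70 × 0.26513 × 4.875 = 40.7 kips.
Base metal shear (0.3125 in plate): yield φR_n = 1.0×0.6×50×0.3125×4.875 = 45.7 kips; rupture φR_n = 0.75×0.6×65×0.3125×4.875 = 44.6 kips; take 44.6 kips (rupture).
Tension yield (gross): A_g = 1.5×0.3125 = 0.46875 in². φR_n = 0.90 × 50 × 0.46875 = 21.1 kips.
Governing: min(40.7, 44.6, 21.1) = 21.1 kips → gross-section yield.

21.1 kips (gross-section yield governs)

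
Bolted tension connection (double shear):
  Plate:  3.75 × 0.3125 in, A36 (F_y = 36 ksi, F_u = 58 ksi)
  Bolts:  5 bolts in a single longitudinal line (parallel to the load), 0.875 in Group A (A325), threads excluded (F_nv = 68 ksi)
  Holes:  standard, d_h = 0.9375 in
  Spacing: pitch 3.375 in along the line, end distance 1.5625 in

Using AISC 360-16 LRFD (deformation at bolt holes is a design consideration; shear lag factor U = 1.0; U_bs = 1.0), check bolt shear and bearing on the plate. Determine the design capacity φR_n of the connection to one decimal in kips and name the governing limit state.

132.0 kips (bearing governs)

Bolt shear: A_b = π(0.875)²/4 = 0.60132 in². φR_n = 0.75 × 68 × 0.60132 × 5 × 2 = 306.7 kips.
Bearing (0.3125 in plate, F_u = 58 ksi): end bolts L_c = 1.5625 − 0.9375/2 = 1.09375, R_n = min(1.2×1.09375×0.3125×58, 2.4×0.875×0.3125×58) = 23.789 kips/bolt; interior L_c = 3.375 − 0.9375 = 2.4375, R_n = 38.063 kips/bolt. φR_n = 0.75 × (1×23.789 + 4×38.063) = 132.0 kips.
Governing: min(306.7, 132.0) = 132.0 kips → bearing.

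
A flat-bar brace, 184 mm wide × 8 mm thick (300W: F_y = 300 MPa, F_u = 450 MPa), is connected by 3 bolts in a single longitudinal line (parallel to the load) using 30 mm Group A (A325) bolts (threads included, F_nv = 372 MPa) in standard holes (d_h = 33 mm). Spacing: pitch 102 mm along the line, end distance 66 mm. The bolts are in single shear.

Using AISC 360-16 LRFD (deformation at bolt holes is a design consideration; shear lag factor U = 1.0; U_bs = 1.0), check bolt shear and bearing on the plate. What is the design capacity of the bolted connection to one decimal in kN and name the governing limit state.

549.2 kN (bearing governs)

Bolt shear: A_b = π(30)²/4 = 706.86 mm². φR_n = 0.75 × 372 × 706.86 × 3 × 1 = 591.6 kN.
Bearing (8 mm plate, F_u = 450 MPa): end bolts L_c = 66 − 33/2 = 49.5, R_n = min(1.2×49.5×8×450, 2.4×30×8×450) = 213.84 kN/bolt; interior L_c = 102 − 33 = 69, R_n = 259.2 kN/bolt. φR_n = 0.75 × (1×213.84 + 2×259.2) = 549.2 kN.
Governing: min(591.6, 549.2) = 549.2 kN → bearing.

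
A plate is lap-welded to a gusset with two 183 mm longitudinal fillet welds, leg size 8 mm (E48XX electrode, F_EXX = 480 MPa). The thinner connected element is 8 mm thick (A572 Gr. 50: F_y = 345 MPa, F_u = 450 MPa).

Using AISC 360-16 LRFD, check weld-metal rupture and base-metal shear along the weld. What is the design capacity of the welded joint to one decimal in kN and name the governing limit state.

447.1 kN (weld metal governs)

Weld metal: throat = 0.707×8 = 5.656 mm, L = 2×183 = 366 mm. φR_n = 0.75 × 0.6 × 480 × 5.656 × 366 = 447.1 kN.
Base metal shear (8 mm plate): yield φR_n = 1.0×0.6×345×8×366 = 606.1 kN; rupture φR_n = 0.75×0.6×450×8×366 = 592.9 kN; take 592.9 kN (rupture).
Governing: min(447.1, 592.9) = 447.1 kN → weld metal.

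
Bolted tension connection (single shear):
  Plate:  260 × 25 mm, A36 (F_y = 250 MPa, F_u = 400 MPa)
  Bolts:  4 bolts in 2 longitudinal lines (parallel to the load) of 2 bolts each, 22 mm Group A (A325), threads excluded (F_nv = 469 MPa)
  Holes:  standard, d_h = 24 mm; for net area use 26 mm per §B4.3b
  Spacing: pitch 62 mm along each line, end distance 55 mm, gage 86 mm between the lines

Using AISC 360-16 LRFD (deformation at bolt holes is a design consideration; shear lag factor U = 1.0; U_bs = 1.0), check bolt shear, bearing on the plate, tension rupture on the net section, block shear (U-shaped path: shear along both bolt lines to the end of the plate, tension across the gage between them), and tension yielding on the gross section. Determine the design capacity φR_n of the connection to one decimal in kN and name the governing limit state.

Bolt shear: A_b = π(22)²/4 = 380.13 mm². φR_n = 0.75 × 469 × 380.13 × 4 × 1 = 534.8 kN.
Bearing (25 mm plate, F_u = 400 MPa): end bolts L_c = 55 − 24/2 = 43, R_n = min(1.2×43×25×400, 2.4×22×25×400) = 516 kN/bolt; interior L_c = 62 − 24 = 38, R_n = 456 kN/bolt. φR_n = 0.75 × (2×516 + 2×456) = 1458.0 kN.
Tension rupture (net): A_n = (260 − 2×26)×25 = 5200 mm² (U = 1.0, A_e = A_n). φR_n = 0.75 × 400 × 5200 = 1560.0 kN.
Block shear: shear path 2×[55+1×62] = 2×117 mm, A_gv = 5850, A_nv = 2×(117 − 1.5×26)×25 = 3900 mm²; tension across gage: (86 − 1×26)×25 = 1500 mm². R_n = min(0.6×400×3900, 0.6×250×5850) + 1.0×400×1500 = min(936, 877.5) + 600 = 1477.5 kN. φR_n = 0.75 × 1477.5 = 1108.1 kN.
Tension yield (gross): A_g = 260×25 = 6500 mm². φR_n = 0.90 × 250 × 6500 = 1462.5 kN.
Governing: min(534.8, 1458.0, 1560.0, 1108.1, 1462.5) = 534.8 kN → bolt shear.

534.8 kN (bolt shear governs)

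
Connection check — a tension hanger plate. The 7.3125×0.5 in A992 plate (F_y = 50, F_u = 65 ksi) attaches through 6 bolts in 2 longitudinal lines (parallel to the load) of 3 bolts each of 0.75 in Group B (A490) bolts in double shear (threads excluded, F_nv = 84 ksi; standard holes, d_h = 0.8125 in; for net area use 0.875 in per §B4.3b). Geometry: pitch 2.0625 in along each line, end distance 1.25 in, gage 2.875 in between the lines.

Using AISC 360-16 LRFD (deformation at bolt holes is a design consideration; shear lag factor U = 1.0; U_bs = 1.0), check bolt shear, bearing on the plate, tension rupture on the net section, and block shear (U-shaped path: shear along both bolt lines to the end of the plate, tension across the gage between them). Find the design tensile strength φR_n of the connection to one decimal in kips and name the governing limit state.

Bolt shear: A_b = π(0.75)²/4 = 0.44179 in². φR_n = 0.75 × 84 × 0.44179 × 6 × 2 = 334.0 kips.
Bearing (0.5 in plate, F_u = 65 ksi): end bolts L_c = 1.25 − 0.8125/2 = 0.84375, R_n = min(1.2×0.84375×0.5×65, 2.4×0.75×0.5×65) = 32.906 kips/bolt; interior L_c = 2.0625 − 0.8125 = 1.25, R_n = 48.75 kips/bolt. φR_n = 0.75 × (2×32.906 + 4×48.75) = 195.6 kips.
Tension rupture (net): A_n = (7.3125 − 2×0.875)×0.5 = 2.7813 in² (U = 1.0, A_e = A_n). φR_n = 0.75 × 65 × 2.7813 = 135.6 kips.
Block shear: shear path 2×[1.25+2×2.0625] = 2×5.375 in, A_gv = 5.375, A_nv = 2×(5.375 − 2.5×0.875)×0.5 = 3.1875 in²; tension across gage: (2.875 − 1×0.875)×0.5 = 1 in². R_n = min(0.6×65×3.1875, 0.6×50×5.375) + 1.0×65×1 = min(124.31, 161.25) + 65 = 189.31 kips. φR_n = 0.75 × 189.31 = 142.0 kips.
Governing: min(334.0, 195.6, 135.6, 142.0) = 135.6 kips → net-section rupture.

135.6 kips (net-section rupture governs)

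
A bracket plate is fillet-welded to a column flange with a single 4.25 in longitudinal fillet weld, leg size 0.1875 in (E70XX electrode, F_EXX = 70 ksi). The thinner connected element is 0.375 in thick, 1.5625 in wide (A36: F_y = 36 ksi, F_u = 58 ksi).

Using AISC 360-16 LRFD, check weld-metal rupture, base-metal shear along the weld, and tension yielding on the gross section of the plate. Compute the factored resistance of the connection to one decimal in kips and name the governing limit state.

Weld metal: throat = 0.707×0.1875 = 0.13256 in, L = 4.25 in. φR_n = 0.75 × 0.6 × 70 × 0.13256 × 4.25 = 17.7 kips.
Base metal shear (0.375 in plate): yield φR_n = 1.0×0.6×36×0.375×4.25 = 34.4 kips; rupture φR_n = 0.75×0.6×58×0.375×4.25 = 41.6 kips; take 34.4 kips (yield).
Tension yield (gross): A_g = 1.5625×0.375 = 0.58594 in². φR_n = 0.90 × 36 × 0.58594 = 19.0 kips.
Governing: min(17.7, 34.4, 19.0) = 17.7 kips → weld metal.

17.7 kips (weld metal governs)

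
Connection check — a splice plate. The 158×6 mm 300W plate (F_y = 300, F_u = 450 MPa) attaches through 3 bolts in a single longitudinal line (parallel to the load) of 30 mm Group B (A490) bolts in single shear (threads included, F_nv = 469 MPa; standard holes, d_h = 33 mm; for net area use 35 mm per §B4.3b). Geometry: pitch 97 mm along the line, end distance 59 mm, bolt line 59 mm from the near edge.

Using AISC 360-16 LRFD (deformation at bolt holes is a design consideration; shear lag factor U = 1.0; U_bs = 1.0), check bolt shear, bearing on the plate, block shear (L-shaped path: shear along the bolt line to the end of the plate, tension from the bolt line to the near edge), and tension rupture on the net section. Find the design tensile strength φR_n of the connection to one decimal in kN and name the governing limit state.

Bolt shear: A_b = π(30)²/4 = 706.86 mm². φR_n = 0.75 × 469 × 706.86 × 3 × 1 = 745.9 kN.
Bearing (6 mm plate, F_u = 450 MPa): end bolts L_c = 59 − 33/2 = 42.5, R_n = min(1.2×42.5×6×450, 2.4×30×6×450) = 137.7 kN/bolt; interior L_c = 97 − 33 = 64, R_n = 194.4 kN/bolt. φR_n = 0.75 × (1×137.7 + 2×194.4) = 394.9 kN.
Block shear: shear path 1×[59+2×97] = 1×253 mm, A_gv = 1518, A_nv = 1×(253 − 2.5×35)×6 = 993 mm²; tension to near edge: (59 − 0.5×35)×6 = 249 mm². R_n = min(0.6×450×993, 0.6×300×1518) + 1.0×450×249 = min(268.11, 273.24) + 112.05 = 380.16 kN. φR_n = 0.75 × 380.16 = 285.1 kN.
Tension rupture (net): A_n = (158 − 1×35)×6 = 738 mm² (U = 1.0, A_e = A_n). φR_n = 0.75 × 450 × 738 = 249.1 kN.
Governing: min(745.9, 394.9, 285.1, 249.1) = 249.1 kN → net-section rupture.

249.1 kN (net-section rupture governs)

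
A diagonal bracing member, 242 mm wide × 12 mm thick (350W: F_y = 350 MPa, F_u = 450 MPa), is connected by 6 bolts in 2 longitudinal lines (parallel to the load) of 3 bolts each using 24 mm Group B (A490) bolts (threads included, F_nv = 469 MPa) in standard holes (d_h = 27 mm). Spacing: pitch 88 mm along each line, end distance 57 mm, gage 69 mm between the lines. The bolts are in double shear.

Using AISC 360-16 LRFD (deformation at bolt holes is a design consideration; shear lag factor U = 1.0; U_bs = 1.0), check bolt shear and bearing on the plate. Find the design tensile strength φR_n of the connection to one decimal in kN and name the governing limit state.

1355.9 kN (bearing governs)

Bolt shear: A_b = π(24)²/4 = 452.39 mm². φR_n = 0.75 × 469 × 452.39 × 6 × 2 = 1909.5 kN.
Bearing (12 mm plate, F_u = 450 MPa): end bolts L_c = 57 − 27/2 = 43.5, R_n = min(1.2×43.5×12×450, 2.4×24×12×450) = 281.88 kN/bolt; interior L_c = 88 − 27 = 61, R_n = 311.04 kN/bolt. φR_n = 0.75 × (2×281.88 + 4×311.04) = 1355.9 kN.
Governing: min(1909.5, 1355.9) = 1355.9 kN → bearing.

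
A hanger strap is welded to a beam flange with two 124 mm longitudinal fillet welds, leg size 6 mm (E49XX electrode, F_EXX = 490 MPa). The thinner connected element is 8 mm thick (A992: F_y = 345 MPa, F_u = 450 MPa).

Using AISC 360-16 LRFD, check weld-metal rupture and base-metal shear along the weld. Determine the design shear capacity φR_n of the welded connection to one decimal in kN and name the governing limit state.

Weld metal: throat = 0.707×6 = 4.242 mm, L = 2×124 = 248 mm. φR_n = 0.75 × 0.6 × 490 × 4.242 × 248 = 232.0 kN.
Base metal shear (8 mm plate): yield φR_n = 1.0×0.6×345×8×248 = 410.7 kN; rupture φR_n = 0.75×0.6×450×8×248 = 401.8 kN; take 401.8 kN (rupture).
Governing: min(232.0, 401.8) = 232.0 kN → weld metal.

232.0 kN (weld metal governs)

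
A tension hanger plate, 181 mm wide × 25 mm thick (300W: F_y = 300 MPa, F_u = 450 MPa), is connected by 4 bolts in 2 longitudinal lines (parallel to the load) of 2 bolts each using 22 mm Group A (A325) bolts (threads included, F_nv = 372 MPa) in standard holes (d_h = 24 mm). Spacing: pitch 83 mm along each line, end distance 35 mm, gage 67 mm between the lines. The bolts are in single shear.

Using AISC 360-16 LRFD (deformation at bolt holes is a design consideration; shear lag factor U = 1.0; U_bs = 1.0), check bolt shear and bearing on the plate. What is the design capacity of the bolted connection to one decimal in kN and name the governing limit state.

424.2 kN (bolt shear governs)

Bolt shear: A_b = π(22)²/4 = 380.13 mm². φR_n = 0.75 × 372 × 380.13 × 4 × 1 = 424.2 kN.
Bearing (25 mm plate, F_u = 450 MPa): end bolts L_c = 35 − 24/2 = 23, R_n = min(1.2×23×25×450, 2.4×22×25×450) = 310.5 kN/bolt; interior L_c = 83 − 24 = 59, R_n = 594 kN/bolt. φR_n = 0.75 × (2×310.5 + 2×594) = 1356.8 kN.
Governing: min(424.2, 1356.8) = 424.2 kN → bolt shear.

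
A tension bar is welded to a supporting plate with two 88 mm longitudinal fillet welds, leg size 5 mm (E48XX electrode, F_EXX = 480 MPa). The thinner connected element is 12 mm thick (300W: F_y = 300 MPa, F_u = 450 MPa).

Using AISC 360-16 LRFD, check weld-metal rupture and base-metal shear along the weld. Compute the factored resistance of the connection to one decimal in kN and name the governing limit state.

Weld metal: throat = 0.707×5 = 3.535 mm, L = 2×88 = 176 mm. φR_n = 0.75 × 0.6 × 480 × 3.535 × 176 = 134.4 kN.
Base metal shear (12 mm plate): yield φR_n = 1.0×0.6×300×12×176 = 380.2 kN; rupture φR_n = 0.75×0.6×450×12×176 = 427.7 kN; take 380.2 kN (yield).
Governing: min(134.4, 380.2) = 134.4 kN → weld metal.

134.4 kN (weld metal governs)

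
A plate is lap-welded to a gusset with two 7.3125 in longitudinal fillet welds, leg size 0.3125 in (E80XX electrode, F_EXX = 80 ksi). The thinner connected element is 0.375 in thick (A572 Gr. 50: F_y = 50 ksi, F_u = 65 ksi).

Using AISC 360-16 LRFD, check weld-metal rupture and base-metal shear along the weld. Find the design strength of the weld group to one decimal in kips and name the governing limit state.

Weld metal: throat = 0.707×0.3125 = 0.22094 in, L = 2×7.3125 = 14.625 in. φR_n = 0.75 × 0.6 × 80 × 0.22094 × 14.625 = 116.3 kips.
Base metal shear (0.375 in plate): yield φR_n = 1.0×0.6×50×0.375×14.625 = 164.5 kips; rupture φR_n = 0.75×0.6×65×0.375×14.625 = 160.4 kips; take 160.4 kips (rupture).
Governing: min(116.3, 160.4) = 116.3 kips → weld metal.

116.3 kips (weld metal governs)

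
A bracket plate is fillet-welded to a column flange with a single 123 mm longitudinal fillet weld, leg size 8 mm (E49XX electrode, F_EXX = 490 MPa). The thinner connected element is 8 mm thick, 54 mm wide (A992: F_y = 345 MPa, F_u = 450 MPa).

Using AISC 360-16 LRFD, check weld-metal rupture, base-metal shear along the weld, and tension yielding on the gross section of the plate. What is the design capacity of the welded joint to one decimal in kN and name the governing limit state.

134.1 kN (gross-section yield governs)

Weld metal: throat = 0.707×8 = 5.656 mm, L = 123 mm. φR_n = 0.75 × 0.6 × 490 × 5.656 × 123 = 153.4 kN.
Base metal shear (8 mm plate): yield φR_n = 1.0×0.6×345×8×123 = 203.7 kN; rupture φR_n = 0.75×0.6×450×8×123 = 199.3 kN; take 199.3 kN (rupture).
Tension yield (gross): A_g = 54×8 = 432 mm². φR_n = 0.90 × 345 × 432 = 134.1 kN.
Governing: min(153.4, 199.3, 134.1) = 134.1 kN → gross-section yield.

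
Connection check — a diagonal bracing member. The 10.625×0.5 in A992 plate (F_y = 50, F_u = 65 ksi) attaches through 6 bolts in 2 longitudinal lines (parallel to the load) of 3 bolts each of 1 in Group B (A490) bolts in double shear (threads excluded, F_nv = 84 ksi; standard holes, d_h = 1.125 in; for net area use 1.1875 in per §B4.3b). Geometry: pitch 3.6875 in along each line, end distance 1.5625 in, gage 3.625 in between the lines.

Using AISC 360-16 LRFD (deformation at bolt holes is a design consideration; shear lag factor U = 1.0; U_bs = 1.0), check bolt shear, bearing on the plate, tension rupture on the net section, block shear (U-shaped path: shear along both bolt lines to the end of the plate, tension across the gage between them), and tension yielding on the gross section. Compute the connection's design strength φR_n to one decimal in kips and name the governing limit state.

Bolt shear: A_b = π(1)²/4 = 0.7854 in². φR_n = 0.75 × 84 × 0.7854 × 6 × 2 = 593.8 kips.
Bearing (0.5 in plate, F_u = 65 ksi): end bolts L_c = 1.5625 − 1.125/2 = 1, R_n = min(1.2×1×0.5×65, 2.4×1×0.5×65) = 39 kips/bolt; interior L_c = 3.6875 − 1.125 = 2.5625, R_n = 78 kips/bolt. φR_n = 0.75 × (2×39 + 4×78) = 292.5 kips.
Tension rupture (net): A_n = (10.625 − 2×1.1875)×0.5 = 4.125 in² (U = 1.0, A_e = A_n). φR_n = 0.75 × 65 × 4.125 = 201.1 kips.
Block shear: shear path 2×[1.5625+2×3.6875] = 2×8.9375 in, A_gv = 8.9375, A_nv = 2×(8.9375 − 2.5×1.1875)×0.5 = 5.9688 in²; tension across gage: (3.625 − 1×1.1875)×0.5 = 1.2188 in². R_n = min(0.6×65×5.9688, 0.6×50×8.9375) + 1.0×65×1.2188 = min(232.78, 268.13) + 79.222 = 312 kips. φR_n = 0.75 × 312 = 234.0 kips.
Tension yield (gross): A_g = 10.625×0.5 = 5.3125 in². φR_n = 0.90 × 50 × 5.3125 = 239.1 kips.
Governing: min(593.8, 292.5, 201.1, 234.0, 239.1) = 201.1 kips → net-section rupture.

201.1 kips (net-section rupture governs)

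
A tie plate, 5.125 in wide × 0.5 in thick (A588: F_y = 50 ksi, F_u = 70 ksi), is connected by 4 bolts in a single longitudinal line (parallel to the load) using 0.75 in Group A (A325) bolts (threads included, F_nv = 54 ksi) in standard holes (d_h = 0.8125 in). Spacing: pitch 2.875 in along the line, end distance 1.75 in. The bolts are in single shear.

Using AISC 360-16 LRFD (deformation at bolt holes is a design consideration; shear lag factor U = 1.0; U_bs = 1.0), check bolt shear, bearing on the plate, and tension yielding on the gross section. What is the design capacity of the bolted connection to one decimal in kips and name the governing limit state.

Bolt shear: A_b = π(0.75)²/4 = 0.44179 in². φR_n = 0.75 × 54 × 0.44179 × 4 × 1 = 71.6 kips.
Bearing (0.5 in plate, F_u = 70 ksi): end bolts L_c = 1.75 − 0.8125/2 = 1.34375, R_n = min(1.2×1.34375×0.5×70, 2.4×0.75×0.5×70) = 56.438 kips/bolt; interior L_c = 2.875 − 0.8125 = 2.0625, R_n = 63 kips/bolt. φR_n = 0.75 × (1×56.438 + 3×63) = 184.1 kips.
Tension yield (gross): A_g = 5.125×0.5 = 2.5625 in². φR_n = 0.90 × 50 × 2.5625 = 115.3 kips.
Governing: min(71.6, 184.1, 115.3) = 71.6 kips → bolt shear.

71.6 kips (bolt shear governs)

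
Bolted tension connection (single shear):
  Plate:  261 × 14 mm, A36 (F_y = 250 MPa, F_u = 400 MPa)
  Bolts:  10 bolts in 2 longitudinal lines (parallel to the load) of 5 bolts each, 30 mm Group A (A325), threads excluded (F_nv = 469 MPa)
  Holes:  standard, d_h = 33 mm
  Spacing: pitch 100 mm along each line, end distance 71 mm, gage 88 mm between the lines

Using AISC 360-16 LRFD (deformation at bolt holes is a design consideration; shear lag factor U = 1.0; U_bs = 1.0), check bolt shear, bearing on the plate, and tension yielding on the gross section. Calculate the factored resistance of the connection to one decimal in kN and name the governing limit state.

822.2 kN (gross-section yield governs)

Bolt shear: A_b = π(30)²/4 = 706.86 mm². φR_n = 0.75 × 469 × 706.86 × 10 × 1 = 2486.4 kN.
Bearing (14 mm plate, F_u = 400 MPa): end bolts L_c = 71 − 33/2 = 54.5, R_n = min(1.2×54.5×14×400, 2.4×30×14×400) = 366.24 kN/bolt; interior L_c = 100 − 33 = 67, R_n = 403.2 kN/bolt. φR_n = 0.75 × (2×366.24 + 8×403.2) = 2968.6 kN.
Tension yield (gross): A_g = 261×14 = 3654 mm². φR_n = 0.90 × 250 × 3654 = 822.2 kN.
Governing: min(2486.4, 2968.6, 822.2) = 822.2 kN → gross-section yield.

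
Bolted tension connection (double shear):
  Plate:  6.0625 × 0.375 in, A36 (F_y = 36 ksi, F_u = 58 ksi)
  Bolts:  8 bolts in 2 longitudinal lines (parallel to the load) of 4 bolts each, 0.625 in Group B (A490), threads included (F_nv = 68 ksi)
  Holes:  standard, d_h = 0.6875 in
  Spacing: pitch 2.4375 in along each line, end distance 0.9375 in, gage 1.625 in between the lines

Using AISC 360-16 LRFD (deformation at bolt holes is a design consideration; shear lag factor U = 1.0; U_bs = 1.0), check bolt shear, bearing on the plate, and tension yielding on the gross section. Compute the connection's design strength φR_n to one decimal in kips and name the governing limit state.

Bolt shear: A_b = π(0.625)²/4 = 0.3068 in². φR_n = 0.75 × 68 × 0.3068 × 8 × 2 = 250.3 kips.
Bearing (0.375 in plate, F_u = 58 ksi): end bolts L_c = 0.9375 − 0.6875/2 = 0.59375, R_n = min(1.2×0.59375×0.375×58, 2.4×0.625×0.375×58) = 15.497 kips/bolt; interior L_c = 2.4375 − 0.6875 = 1.75, R_n = 32.625 kips/bolt. φR_n = 0.75 × (2×15.497 + 6×32.625) = 170.1 kips.
Tension yield (gross): A_g = 6.0625×0.375 = 2.2734 in². φR_n = 0.90 × 36 × 2.2734 = 73.7 kips.
Governing: min(250.3, 170.1, 73.7) = 73.7 kips → gross-section yield.

73.7 kips (gross-section yield governs)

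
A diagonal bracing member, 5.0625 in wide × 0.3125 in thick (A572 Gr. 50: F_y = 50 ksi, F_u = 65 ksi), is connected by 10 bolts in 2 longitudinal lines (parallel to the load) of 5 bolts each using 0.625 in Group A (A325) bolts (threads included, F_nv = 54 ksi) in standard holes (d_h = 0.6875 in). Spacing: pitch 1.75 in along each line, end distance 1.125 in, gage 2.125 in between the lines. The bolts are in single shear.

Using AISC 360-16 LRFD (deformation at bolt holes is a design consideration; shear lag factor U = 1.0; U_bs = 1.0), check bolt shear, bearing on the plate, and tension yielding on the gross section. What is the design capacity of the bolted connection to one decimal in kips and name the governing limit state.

Bolt shear: A_b = π(0.625)²/4 = 0.3068 in². φR_n = 0.75 × 54 × 0.3068 × 10 × 1 = 124.3 kips.
Bearing (0.3125 in plate, F_u = 65 ksi): end bolts L_c = 1.125 − 0.6875/2 = 0.78125, R_n = min(1.2×0.78125×0.3125×65, 2.4×0.625×0.3125×65) = 19.043 kips/bolt; interior L_c = 1.75 − 0.6875 = 1.0625, R_n = 25.898 kips/bolt. φR_n = 0.75 × (2×19.043 + 8×25.898) = 184.0 kips.
Tension yield (gross): A_g = 5.0625×0.3125 = 1.582 in². φR_n = 0.90 × 50 × 1.582 = 71.2 kips.
Governing: min(124.3, 184.0, 71.2) = 71.2 kips → gross-section yield.

71.2 kips (gross-section yield governs)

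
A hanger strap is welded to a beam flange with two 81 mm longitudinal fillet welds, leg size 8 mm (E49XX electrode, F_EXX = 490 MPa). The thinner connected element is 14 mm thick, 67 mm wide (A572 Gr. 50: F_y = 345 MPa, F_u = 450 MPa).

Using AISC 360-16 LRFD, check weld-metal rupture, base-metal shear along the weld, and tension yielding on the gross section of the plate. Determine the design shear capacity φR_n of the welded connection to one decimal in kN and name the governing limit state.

Weld metal: throat = 0.707×8 = 5.656 mm, L = 2×81 = 162 mm. φR_n = 0.75 × 0.6 × 490 × 5.656 × 162 = 202.0 kN.
Base metal shear (14 mm plate): yield φR_n = 1.0×0.6×345×14×162 = 469.5 kN; rupture φR_n = 0.75×0.6×450×14×162 = 459.3 kN; take 459.3 kN (rupture).
Tension yield (gross): A_g = 67×14 = 938 mm². φR_n = 0.90 × 345 × 938 = 291.2 kN.
Governing: min(202.0, 459.3, 291.2) = 202.0 kN → weld metal.

202.0 kN (weld metal governs)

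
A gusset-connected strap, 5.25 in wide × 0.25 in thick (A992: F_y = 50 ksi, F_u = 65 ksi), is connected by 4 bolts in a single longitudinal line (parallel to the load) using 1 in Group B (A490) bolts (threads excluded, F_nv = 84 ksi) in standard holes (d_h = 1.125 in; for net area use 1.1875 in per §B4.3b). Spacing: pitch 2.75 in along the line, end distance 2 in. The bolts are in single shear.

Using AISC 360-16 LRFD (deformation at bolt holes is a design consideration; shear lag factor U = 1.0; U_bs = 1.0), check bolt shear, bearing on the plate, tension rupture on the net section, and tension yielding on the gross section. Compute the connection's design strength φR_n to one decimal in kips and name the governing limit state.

49.5 kips (net-section rupture governs)

Bolt shear: A_b = π(1)²/4 = 0.7854 in². φR_n = 0.75 × 84 × 0.7854 × 4 × 1 = 197.9 kips.
Bearing (0.25 in plate, F_u = 65 ksi): end bolts L_c = 2 − 1.125/2 = 1.4375, R_n = min(1.2×1.4375×0.25×65, 2.4×1×0.25×65) = 28.031 kips/bolt; interior L_c = 2.75 − 1.125 = 1.625, R_n = 31.688 kips/bolt. φR_n = 0.75 × (1×28.031 + 3×31.688) = 92.3 kips.
Tension rupture (net): A_n = (5.25 − 1×1.1875)×0.25 = 1.0156 in² (U = 1.0, A_e = A_n). φR_n = 0.75 × 65 × 1.0156 = 49.5 kips.
Tension yield (gross): A_g = 5.25×0.25 = 1.3125 in². φR_n = 0.90 × 50 × 1.3125 = 59.1 kips.
Governing: min(197.9, 92.3, 49.5, 59.1) = 49.5 kips → net-section rupture.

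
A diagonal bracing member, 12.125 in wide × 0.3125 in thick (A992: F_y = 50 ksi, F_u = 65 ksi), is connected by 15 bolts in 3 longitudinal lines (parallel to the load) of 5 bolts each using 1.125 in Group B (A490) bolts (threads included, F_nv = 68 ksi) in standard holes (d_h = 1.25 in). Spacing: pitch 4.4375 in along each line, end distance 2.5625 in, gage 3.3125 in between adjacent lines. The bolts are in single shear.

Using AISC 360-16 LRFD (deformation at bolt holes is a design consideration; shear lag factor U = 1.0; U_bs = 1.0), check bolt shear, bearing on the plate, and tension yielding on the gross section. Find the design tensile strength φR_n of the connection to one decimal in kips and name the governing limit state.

Bolt shear: A_b = π(1.125)²/4 = 0.99402 in². φR_n = 0.75 × 68 × 0.99402 × 15 × 1 = 760.4 kips.
Bearing (0.3125 in plate, F_u = 65 ksi): end bolts L_c = 2.5625 − 1.25/2 = 1.9375, R_n = min(1.2×1.9375×0.3125×65, 2.4×1.125×0.3125×65) = 47.227 kips/bolt; interior L_c = 4.4375 − 1.25 = 3.1875, R_n = 54.844 kips/bolt. φR_n = 0.75 × (3×47.227 + 12×54.844) = 599.9 kips.
Tension yield (gross): A_g = 12.125×0.3125 = 3.7891 in². φR_n = 0.90 × 50 × 3.7891 = 170.5 kips.
Governing: min(760.4, 599.9, 170.5) = 170.5 kips → gross-section yield.

170.5 kips (gross-section yield governs)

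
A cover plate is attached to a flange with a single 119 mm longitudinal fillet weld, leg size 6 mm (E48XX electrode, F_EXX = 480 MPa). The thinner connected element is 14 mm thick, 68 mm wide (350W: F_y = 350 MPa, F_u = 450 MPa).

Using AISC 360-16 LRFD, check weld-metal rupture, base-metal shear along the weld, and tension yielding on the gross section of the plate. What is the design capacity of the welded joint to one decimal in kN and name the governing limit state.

109.0 kN (weld metal governs)

Weld metal: throat = 0.707×6 = 4.242 mm, L = 119 mm. φR_n = 0.75 × 0.6 × 480 × 4.242 × 119 = 109.0 kN.
Base metal shear (14 mm plate): yield φR_n = 1.0×0.6×350×14×119 = 349.9 kN; rupture φR_n = 0.75×0.6×450×14×119 = 337.4 kN; take 337.4 kN (rupture).
Tension yield (gross): A_g = 68×14 = 952 mm². φR_n = 0.90 × 350 × 952 = 299.9 kN.
Governing: min(109.0, 337.4, 299.9) = 109.0 kN → weld metal.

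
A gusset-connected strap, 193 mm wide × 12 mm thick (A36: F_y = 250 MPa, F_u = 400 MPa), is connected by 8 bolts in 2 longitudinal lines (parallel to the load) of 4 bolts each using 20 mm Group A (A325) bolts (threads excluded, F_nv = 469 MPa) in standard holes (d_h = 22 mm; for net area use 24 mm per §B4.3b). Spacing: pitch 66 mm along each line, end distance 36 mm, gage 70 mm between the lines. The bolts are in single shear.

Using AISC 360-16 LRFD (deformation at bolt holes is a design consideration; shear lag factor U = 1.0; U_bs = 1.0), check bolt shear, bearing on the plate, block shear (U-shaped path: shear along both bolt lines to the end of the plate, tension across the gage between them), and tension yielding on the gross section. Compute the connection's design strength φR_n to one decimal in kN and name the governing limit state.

Bolt shear: A_b = π(20)²/4 = 314.16 mm². φR_n = 0.75 × 469 × 314.16 × 8 × 1 = 884.0 kN.
Bearing (12 mm plate, F_u = 400 MPa): end bolts L_c = 36 − 22/2 = 25, R_n = min(1.2×25×12×400, 2.4×20×12×400) = 144 kN/bolt; interior L_c = 66 − 22 = 44, R_n = 230.4 kN/bolt. φR_n = 0.75 × (2×144 + 6×230.4) = 1252.8 kN.
Block shear: shear path 2×[36+3×66] = 2×234 mm, A_gv = 5616, A_nv = 2×(234 − 3.5×24)×12 = 3600 mm²; tension across gage: (70 − 1×24)×12 = 552 mm². R_n = min(0.6×400×3600, 0.6×250×5616) + 1.0×400×552 = min(864, 842.4) + 220.8 = 1063.2 kN. φR_n = 0.75 × 1063.2 = 797.4 kN.
Tension yield (gross): A_g = 193×12 = 2316 mm². φR_n = 0.90 × 250 × 2316 = 521.1 kN.
Governing: min(884.0, 1252.8, 797.4, 521.1) = 521.1 kN → gross-section yield.

521.1 kN (gross-section yield governs)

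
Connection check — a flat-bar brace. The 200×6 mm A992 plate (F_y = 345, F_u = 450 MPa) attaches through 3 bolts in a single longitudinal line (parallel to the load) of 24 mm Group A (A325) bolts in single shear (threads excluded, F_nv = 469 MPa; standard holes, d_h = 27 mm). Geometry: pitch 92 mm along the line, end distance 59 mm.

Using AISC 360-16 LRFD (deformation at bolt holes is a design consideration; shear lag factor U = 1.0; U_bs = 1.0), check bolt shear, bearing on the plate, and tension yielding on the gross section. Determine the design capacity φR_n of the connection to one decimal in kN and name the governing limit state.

Bolt shear: A_b = π(24)²/4 = 452.39 mm². φR_n = 0.75 × 469 × 452.39 × 3 × 1 = 477.4 kN.
Bearing (6 mm plate, F_u = 450 MPa): end bolts L_c = 59 − 27/2 = 45.5, R_n = min(1.2×45.5×6×450, 2.4×24×6×450) = 147.42 kN/bolt; interior L_c = 92 − 27 = 65, R_n = 155.52 kN/bolt. φR_n = 0.75 × (1×147.42 + 2×155.52) = 343.8 kN.
Tension yield (gross): A_g = 200×6 = 1200 mm². φR_n = 0.90 × 345 × 1200 = 372.6 kN.
Governing: min(477.4, 343.8, 372.6) = 343.8 kN → bearing.

343.8 kN (bearing governs)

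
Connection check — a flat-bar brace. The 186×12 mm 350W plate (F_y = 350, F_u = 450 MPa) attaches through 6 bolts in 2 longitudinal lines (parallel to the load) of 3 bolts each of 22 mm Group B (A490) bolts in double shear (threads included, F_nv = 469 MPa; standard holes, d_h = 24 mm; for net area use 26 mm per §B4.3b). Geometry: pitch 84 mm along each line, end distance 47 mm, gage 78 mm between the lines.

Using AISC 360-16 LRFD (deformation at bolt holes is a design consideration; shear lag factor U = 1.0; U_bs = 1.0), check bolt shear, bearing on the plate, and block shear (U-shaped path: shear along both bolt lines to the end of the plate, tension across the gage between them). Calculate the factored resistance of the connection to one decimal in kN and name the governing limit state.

939.6 kN (block shear governs)

Bolt shear: A_b = π(22)²/4 = 380.13 mm². φR_n = 0.75 × 469 × 380.13 × 6 × 2 = 1604.5 kN.
Bearing (12 mm plate, F_u = 450 MPa): end bolts L_c = 47 − 24/2 = 35, R_n = min(1.2×35×12×450, 2.4×22×12×450) = 226.8 kN/bolt; interior L_c = 84 − 24 = 60, R_n = 285.12 kN/bolt. φR_n = 0.75 × (2×226.8 + 4×285.12) = 1195.6 kN.
Block shear: shear path 2×[47+2×84] = 2×215 mm, A_gv = 5160, A_nv = 2×(215 − 2.5×26)×12 = 3600 mm²; tension across gage: (78 − 1×26)×12 = 624 mm². R_n = min(0.6×450×3600, 0.6×350×5160) + 1.0×450×624 = min(972, 1083.6) + 280.8 = 1252.8 kN. φR_n = 0.75 × 1252.8 = 939.6 kN.
Governing: min(1604.5, 1195.6, 939.6) = 939.6 kN → block shear.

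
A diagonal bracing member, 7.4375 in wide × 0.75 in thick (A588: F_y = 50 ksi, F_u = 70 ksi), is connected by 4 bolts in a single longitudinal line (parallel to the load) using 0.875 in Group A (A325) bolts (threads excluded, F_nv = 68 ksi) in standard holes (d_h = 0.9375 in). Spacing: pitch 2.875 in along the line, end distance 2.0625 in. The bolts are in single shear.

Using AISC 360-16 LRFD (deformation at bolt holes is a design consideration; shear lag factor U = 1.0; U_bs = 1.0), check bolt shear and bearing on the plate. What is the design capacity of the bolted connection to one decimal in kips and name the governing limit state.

122.7 kips (bolt shear governs)

Bolt shear: A_b = π(0.875)²/4 = 0.60132 in². φR_n = 0.75 × 68 × 0.60132 × 4 × 1 = 122.7 kips.
Bearing (0.75 in plate, F_u = 70 ksi): end bolts L_c = 2.0625 − 0.9375/2 = 1.59375, R_n = min(1.2×1.59375×0.75×70, 2.4×0.875×0.75×70) = 100.41 kips/bolt; interior L_c = 2.875 − 0.9375 = 1.9375, R_n = 110.25 kips/bolt. φR_n = 0.75 × (1×100.41 + 3×110.25) = 323.4 kips.
Governing: min(122.7, 323.4) = 122.7 kips → bolt shear.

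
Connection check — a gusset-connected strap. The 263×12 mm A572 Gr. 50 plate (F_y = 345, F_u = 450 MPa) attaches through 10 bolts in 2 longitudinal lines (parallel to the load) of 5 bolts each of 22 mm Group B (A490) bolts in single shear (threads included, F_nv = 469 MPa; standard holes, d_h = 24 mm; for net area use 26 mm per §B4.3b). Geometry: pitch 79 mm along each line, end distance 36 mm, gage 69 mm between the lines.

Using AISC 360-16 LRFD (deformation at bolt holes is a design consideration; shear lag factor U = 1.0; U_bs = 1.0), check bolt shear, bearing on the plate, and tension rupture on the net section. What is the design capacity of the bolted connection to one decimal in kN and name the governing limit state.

Bolt shear: A_b = π(22)²/4 = 380.13 mm². φR_n = 0.75 × 469 × 380.13 × 10 × 1 = 1337.1 kN.
Bearing (12 mm plate, F_u = 450 MPa): end bolts L_c = 36 − 24/2 = 24, R_n = min(1.2×24×12×450, 2.4×22×12×450) = 155.52 kN/bolt; interior L_c = 79 − 24 = 55, R_n = 285.12 kN/bolt. φR_n = 0.75 × (2×155.52 + 8×285.12) = 1944.0 kN.
Tension rupture (net): A_n = (263 − 2×26)×12 = 2532 mm² (U = 1.0, A_e = A_n). φR_n = 0.75 × 450 × 2532 = 854.6 kN.
Governing: min(1337.1, 1944.0, 854.6) = 854.6 kN → net-section rupture.

854.6 kN (net-section rupture governs)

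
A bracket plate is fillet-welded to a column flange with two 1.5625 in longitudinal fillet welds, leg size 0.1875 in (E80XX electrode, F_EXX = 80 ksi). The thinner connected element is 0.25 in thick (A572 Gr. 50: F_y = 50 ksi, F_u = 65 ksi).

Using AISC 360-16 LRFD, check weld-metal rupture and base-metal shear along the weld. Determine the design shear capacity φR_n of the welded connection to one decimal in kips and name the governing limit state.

14.9 kips (weld metal governs)

Weld metal: throat = 0.707×0.1875 = 0.13256 in, L = 2×1.5625 = 3.125 in. φR_n = 0.75 × 0.6 × 80 × 0.13256 × 3.125 = 14.9 kips.
Base metal shear (0.25 in plate): yield φR_n = 1.0×0.6×50×0.25×3.125 = 23.4 kips; rupture φR_n = 0.75×0.6×65×0.25×3.125 = 22.9 kips; take 22.9 kips (rupture).
Governing: min(14.9, 22.9) = 14.9 kips → weld metal.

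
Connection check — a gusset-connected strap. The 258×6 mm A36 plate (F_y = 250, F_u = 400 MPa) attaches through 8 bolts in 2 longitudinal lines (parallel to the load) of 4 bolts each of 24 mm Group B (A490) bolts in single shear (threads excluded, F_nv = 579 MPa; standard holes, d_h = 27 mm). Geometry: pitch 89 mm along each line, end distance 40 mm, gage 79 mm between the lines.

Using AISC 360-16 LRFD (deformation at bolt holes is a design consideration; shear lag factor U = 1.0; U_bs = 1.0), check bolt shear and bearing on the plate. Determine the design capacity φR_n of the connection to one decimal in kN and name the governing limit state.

736.6 kN (bearing governs)

Bolt shear: A_b = π(24)²/4 = 452.39 mm². φR_n = 0.75 × 579 × 452.39 × 8 × 1 = 1571.6 kN.
Bearing (6 mm plate, F_u = 400 MPa): end bolts L_c = 40 − 27/2 = 26.5, R_n = min(1.2×26.5×6×400, 2.4×24×6×400) = 76.32 kN/bolt; interior L_c = 89 − 27 = 62, R_n = 138.24 kN/bolt. φR_n = 0.75 × (2×76.32 + 6×138.24) = 736.6 kN.
Governing: min(1571.6, 736.6) = 736.6 kN → bearing.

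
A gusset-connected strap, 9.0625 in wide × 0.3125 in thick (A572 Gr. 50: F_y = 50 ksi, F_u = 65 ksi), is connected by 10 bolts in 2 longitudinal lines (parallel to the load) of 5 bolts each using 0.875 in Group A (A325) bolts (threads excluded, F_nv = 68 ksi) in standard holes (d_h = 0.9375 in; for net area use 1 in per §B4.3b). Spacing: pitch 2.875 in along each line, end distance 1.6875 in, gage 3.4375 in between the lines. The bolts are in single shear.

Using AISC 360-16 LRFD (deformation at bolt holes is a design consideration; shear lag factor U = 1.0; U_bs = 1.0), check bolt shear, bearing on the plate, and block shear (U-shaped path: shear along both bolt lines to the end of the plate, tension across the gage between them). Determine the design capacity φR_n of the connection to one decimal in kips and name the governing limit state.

Bolt shear: A_b = π(0.875)²/4 = 0.60132 in². φR_n = 0.75 × 68 × 0.60132 × 10 × 1 = 306.7 kips.
Bearing (0.3125 in plate, F_u = 65 ksi): end bolts L_c = 1.6875 − 0.9375/2 = 1.21875, R_n = min(1.2×1.21875×0.3125×65, 2.4×0.875×0.3125×65) = 29.707 kips/bolt; interior L_c = 2.875 − 0.9375 = 1.9375, R_n = 42.656 kips/bolt. φR_n = 0.75 × (2×29.707 + 8×42.656) = 300.5 kips.
Block shear: shear path 2×[1.6875+4×2.875] = 2×13.1875 in, A_gv = 8.2422, A_nv = 2×(13.1875 − 4.5×1)×0.3125 = 5.4297 in²; tension across gage: (3.4375 − 1×1)×0.3125 = 0.76172 in². R_n = min(0.6×65×5.4297, 0.6×50×8.2422) + 1.0×65×0.76172 = min(211.76, 247.27) + 49.512 = 261.27 kips. φR_n = 0.75 × 261.27 = 196.0 kips.
Governing: min(306.7, 300.5, 196.0) = 196.0 kips → block shear.

196.0 kips (block shear governs)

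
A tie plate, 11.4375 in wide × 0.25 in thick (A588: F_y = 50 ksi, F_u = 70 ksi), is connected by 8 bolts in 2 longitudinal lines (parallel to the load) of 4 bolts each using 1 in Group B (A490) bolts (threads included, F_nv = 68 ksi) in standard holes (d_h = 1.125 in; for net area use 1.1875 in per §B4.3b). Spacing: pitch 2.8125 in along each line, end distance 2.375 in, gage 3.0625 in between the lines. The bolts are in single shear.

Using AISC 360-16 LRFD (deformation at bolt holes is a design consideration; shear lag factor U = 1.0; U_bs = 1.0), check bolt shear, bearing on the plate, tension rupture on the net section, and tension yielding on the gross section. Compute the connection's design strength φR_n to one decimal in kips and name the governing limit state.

118.9 kips (net-section rupture governs)

Bolt shear: A_b = π(1)²/4 = 0.7854 in². φR_n = 0.75 × 68 × 0.7854 × 8 × 1 = 320.4 kips.
Bearing (0.25 in plate, F_u = 70 ksi): end bolts L_c = 2.375 − 1.125/2 = 1.8125, R_n = min(1.2×1.8125×0.25×70, 2.4×1×0.25×70) = 38.063 kips/bolt; interior L_c = 2.8125 − 1.125 = 1.6875, R_n = 35.438 kips/bolt. φR_n = 0.75 × (2×38.063 + 6×35.438) = 216.6 kips.
Tension rupture (net): A_n = (11.4375 − 2×1.1875)×0.25 = 2.2656 in² (U = 1.0, A_e = A_n). φR_n = 0.75 × 70 × 2.2656 = 118.9 kips.
Tension yield (gross): A_g = 11.4375×0.25 = 2.8594 in². φR_n = 0.90 × 50 × 2.8594 = 128.7 kips.
Governing: min(320.4, 216.6, 118.9, 128.7) = 118.9 kips → net-section rupture.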